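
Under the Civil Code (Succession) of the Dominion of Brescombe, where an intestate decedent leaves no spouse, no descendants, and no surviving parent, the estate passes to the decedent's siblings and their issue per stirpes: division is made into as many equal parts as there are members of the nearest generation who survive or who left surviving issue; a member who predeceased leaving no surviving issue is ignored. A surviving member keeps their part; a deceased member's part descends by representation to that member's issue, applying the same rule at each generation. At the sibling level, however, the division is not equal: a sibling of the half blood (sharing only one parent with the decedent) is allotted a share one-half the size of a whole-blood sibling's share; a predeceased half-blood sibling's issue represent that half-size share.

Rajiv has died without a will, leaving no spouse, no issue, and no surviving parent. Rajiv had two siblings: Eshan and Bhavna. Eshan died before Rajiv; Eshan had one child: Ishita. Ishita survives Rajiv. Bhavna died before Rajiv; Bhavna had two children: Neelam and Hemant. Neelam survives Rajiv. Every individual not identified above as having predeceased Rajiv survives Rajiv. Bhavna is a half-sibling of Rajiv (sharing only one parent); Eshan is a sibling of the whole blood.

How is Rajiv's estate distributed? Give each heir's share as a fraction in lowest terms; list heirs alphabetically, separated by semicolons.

No spouse, descendants, or parent survives, so the estate passes to Rajiv's siblings per stirpes.
Half-blood siblings count for one-half the weight of whole-blood siblings at the initial division.
Dividing 1 in proportion to weights (total weight 3/2): Eshan (weight 1) → 2/3; Bhavna (weight 1/2) → 1/3.
Eshan predeceased; the 2/3 allotted to Eshan's branch passes to Eshan's issue by representation.
Ishita is the sole taker at this level and receives the full 2/3.
Bhavna predeceased; the 1/3 allotted to Bhavna's branch passes to Bhavna's issue by representation.
The 1/3 is divided into 2 equal shares of 1/6 among Neelam, Hemant.
Neelam is living and takes 1/6.
Hemant is living and takes 1/6.

Hemant 1/6; Ishita 2/3; Neelam 1/6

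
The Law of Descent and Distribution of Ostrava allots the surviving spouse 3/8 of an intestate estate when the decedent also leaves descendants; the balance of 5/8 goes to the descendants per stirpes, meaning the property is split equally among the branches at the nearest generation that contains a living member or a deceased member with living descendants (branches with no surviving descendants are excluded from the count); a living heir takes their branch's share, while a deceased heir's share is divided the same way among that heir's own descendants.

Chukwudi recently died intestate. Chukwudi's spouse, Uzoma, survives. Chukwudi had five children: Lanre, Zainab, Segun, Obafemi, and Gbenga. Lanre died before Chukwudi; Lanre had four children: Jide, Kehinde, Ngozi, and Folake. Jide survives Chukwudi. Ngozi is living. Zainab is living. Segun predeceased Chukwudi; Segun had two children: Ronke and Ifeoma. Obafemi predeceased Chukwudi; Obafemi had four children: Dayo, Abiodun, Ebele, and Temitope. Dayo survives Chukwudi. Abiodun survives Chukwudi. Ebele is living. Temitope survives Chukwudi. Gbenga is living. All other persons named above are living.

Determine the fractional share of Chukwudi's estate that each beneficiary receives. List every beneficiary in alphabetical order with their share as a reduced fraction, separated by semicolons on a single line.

Uzoma, as surviving spouse, takes 3/8.
The remaining 5/8 passes to Chukwudi's descendants per stirpes.
The 5/8 is divided into 5 equal shares of 1/8 among Lanre, Zainab, Segun, Obafemi, Gbenga.
Lanre predeceased; the 1/8 allotted to Lanre's branch passes to Lanre's issue by representation.
The 1/8 is divided into 4 equal shares of 1/32 among Jide, Kehinde, Ngozi, Folake.
Jide is living and takes 1/32.
Kehinde is living and takes 1/32.
Ngozi is living and takes 1/32.
Folake is living and takes 1/32.
Zainab is living and takes 1/8.
Segun predeceased; the 1/8 allotted to Segun's branch passes to Segun's issue by representation.
The 1/8 is divided into 2 equal shares of 1/16 among Ronke, Ifeoma.
Ronke is living and takes 1/16.
Ifeoma is living and takes 1/16.
Obafemi predeceased; the 1/8 allotted to Obafemi's branch passes to Obafemi's issue by representation.
The 1/8 is divided into 4 equal shares of 1/32 among Dayo, Abiodun, Ebele, Temitope.
Dayo is living and takes 1/32.
Abiodun is living and takes 1/32.
Ebele is living and takes 1/32.
Temitope is living and takes 1/32.
Gbenga is living and takes 1/8.

Abiodun 1/32; Dayo 1/32; Ebele 1/32; Folake 1/32; Gbenga 1/8; Ifeoma 1/16; Jide 1/32; Kehinde 1/32; Ngozi 1/32; Ronke 1/16; Temitope 1/32; Uzoma 3/8; Zainab 1/8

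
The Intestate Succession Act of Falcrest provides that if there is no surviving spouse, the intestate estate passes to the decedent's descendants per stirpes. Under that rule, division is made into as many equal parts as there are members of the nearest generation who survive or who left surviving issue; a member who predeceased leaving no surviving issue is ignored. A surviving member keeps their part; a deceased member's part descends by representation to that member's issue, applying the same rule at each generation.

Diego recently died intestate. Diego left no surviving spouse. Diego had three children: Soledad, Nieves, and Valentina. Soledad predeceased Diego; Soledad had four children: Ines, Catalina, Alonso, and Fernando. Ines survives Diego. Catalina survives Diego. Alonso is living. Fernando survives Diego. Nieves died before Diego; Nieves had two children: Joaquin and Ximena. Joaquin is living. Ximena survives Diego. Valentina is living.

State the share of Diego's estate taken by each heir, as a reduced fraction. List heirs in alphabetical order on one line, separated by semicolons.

There is no surviving spouse, so the entire estate passes to Diego's descendants per stirpes.
The estate is divided into 3 equal shares of 1/3 among Soledad, Nieves, Valentina.
Soledad predeceased; the 1/3 allotted to Soledad's branch passes to Soledad's issue by representation.
The 1/3 is divided into 4 equal shares of 1/12 among Ines, Catalina, Alonso, Fernando.
Ines is living and takes 1/12.
Catalina is living and takes 1/12.
Alonso is living and takes 1/12.
Fernando is living and takes 1/12.
Nieves predeceased; the 1/3 allotted to Nieves's branch passes to Nieves's issue by representation.
The 1/3 is divided into 2 equal shares of 1/6 among Joaquin, Ximena.
Joaquin is living and takes 1/6.
Ximena is living and takes 1/6.
Valentina is living and takes 1/3.

Alonso 1/12; Catalina 1/12; Fernando 1/12; Ines 1/12; Joaquin 1/6; Valentina 1/3; Ximena 1/6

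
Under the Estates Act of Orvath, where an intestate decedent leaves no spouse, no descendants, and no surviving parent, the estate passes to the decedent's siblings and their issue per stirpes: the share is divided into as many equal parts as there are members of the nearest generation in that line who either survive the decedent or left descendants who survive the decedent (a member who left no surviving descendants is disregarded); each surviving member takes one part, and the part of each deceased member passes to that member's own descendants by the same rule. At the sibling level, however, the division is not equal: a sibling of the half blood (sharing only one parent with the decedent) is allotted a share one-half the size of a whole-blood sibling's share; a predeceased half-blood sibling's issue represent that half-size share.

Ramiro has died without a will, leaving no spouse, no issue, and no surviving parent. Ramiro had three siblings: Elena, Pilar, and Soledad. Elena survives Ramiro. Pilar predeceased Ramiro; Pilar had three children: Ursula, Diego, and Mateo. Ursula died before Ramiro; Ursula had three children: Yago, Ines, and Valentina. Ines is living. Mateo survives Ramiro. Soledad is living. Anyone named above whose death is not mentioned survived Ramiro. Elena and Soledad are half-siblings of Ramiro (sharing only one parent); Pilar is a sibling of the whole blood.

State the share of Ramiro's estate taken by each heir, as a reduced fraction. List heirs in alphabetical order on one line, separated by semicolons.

Diego 1/6; Elena 1/4; Ines 1/18; Mateo 1/6; Soledad 1/4; Valentina 1/18; Yago 1/18

No spouse, descendants, or parent survives, so the estate passes to Ramiro's siblings per stirpes.
Half-blood siblings count for one-half the weight of whole-blood siblings at the initial division.
Dividing 1 in proportion to weights (total weight 2): Elena (weight 1/2) → 1/4; Pilar (weight 1) → 1/2; Soledad (weight 1/2) → 1/4.
Elena is living and takes 1/4.
Pilar predeceased; the 1/2 allotted to Pilar's branch passes to Pilar's issue by representation.
The 1/2 is divided into 3 equal shares of 1/6 among Ursula, Diego, Mateo.
Ursula predeceased; the 1/6 allotted to Ursula's branch passes to Ursula's issue by representation.
The 1/6 is divided into 3 equal shares of 1/18 among Yago, Ines, Valentina.
Yago is living and takes 1/18.
Ines is living and takes 1/18.
Valentina is living and takes 1/18.
Diego is living and takes 1/6.
Mateo is living and takes 1/6.
Soledad is living and takes 1/4.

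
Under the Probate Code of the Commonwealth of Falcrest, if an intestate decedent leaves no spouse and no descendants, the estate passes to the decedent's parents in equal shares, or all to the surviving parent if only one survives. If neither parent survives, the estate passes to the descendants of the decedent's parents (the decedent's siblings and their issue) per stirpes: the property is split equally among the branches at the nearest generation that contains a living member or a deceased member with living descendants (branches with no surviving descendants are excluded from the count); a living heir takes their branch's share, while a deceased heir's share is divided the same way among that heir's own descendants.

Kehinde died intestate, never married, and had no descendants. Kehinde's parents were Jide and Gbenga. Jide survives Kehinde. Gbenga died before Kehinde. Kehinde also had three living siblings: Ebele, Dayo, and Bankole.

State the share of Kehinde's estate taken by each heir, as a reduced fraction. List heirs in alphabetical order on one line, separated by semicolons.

Jide 1

Only one parent, Jide, survives, so Jide takes the entire estate. The siblings take nothing because a surviving parent has priority.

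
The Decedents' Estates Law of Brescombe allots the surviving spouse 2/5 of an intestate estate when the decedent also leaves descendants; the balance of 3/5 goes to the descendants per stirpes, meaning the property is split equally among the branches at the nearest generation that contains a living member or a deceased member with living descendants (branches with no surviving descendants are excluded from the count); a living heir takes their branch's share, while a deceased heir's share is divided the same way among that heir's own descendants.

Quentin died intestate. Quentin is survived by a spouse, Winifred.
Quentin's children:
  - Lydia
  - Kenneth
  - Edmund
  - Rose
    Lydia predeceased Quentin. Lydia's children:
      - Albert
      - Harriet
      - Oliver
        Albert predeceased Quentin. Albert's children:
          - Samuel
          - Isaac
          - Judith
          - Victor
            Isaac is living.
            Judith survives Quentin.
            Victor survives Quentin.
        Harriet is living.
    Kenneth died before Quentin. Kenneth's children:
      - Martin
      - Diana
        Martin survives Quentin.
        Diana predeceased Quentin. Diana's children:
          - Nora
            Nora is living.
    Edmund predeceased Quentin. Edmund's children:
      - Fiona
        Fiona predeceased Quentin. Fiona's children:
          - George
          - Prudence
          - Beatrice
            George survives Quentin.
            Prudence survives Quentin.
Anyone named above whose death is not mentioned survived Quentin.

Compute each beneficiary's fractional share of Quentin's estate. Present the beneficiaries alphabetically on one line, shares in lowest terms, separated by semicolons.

Beatrice 1/20; George 1/20; Harriet 1/20; Isaac 1/80; Judith 1/80; Martin 3/40; Nora 3/40; Oliver 1/20; Prudence 1/20; Rose 3/20; Samuel 1/80; Victor 1/80; Winifred 2/5

Winifred, as surviving spouse, takes 2/5.
The remaining 3/5 passes to Quentin's descendants per stirpes.
The 3/5 is divided into 4 equal shares of 3/20 among Lydia, Kenneth, Edmund, Rose.
Lydia predeceased; the 3/20 allotted to Lydia's branch passes to Lydia's issue by representation.
The 3/20 is divided into 3 equal shares of 1/20 among Albert, Harriet, Oliver.
Albert predeceased; the 1/20 allotted to Albert's branch passes to Albert's issue by representation.
The 1/20 is divided into 4 equal shares of 1/80 among Samuel, Isaac, Judith, Victor.
Samuel is living and takes 1/80.
Isaac is living and takes 1/80.
Judith is living and takes 1/80.
Victor is living and takes 1/80.
Harriet is living and takes 1/20.
Oliver is living and takes 1/20.
Kenneth predeceased; the 3/20 allotted to Kenneth's branch passes to Kenneth's issue by representation.
The 3/20 is divided into 2 equal shares of 3/40 among Martin, Diana.
Martin is living and takes 3/40.
Diana predeceased; the 3/40 allotted to Diana's branch passes to Diana's issue by representation.
Nora is the sole taker at this level and receives the full 3/40.
Edmund predeceased; the 3/20 allotted to Edmund's branch passes to Edmund's issue by representation.
Fiona's line is the sole branch at this level, so the full 3/20 passes to Fiona's issue by representation.
The 3/20 is divided into 3 equal shares of 1/20 among George, Prudence, Beatrice.
George is living and takes 1/20.
Prudence is living and takes 1/20.
Beatrice is living and takes 1/20.
Rose is living and takes 3/20.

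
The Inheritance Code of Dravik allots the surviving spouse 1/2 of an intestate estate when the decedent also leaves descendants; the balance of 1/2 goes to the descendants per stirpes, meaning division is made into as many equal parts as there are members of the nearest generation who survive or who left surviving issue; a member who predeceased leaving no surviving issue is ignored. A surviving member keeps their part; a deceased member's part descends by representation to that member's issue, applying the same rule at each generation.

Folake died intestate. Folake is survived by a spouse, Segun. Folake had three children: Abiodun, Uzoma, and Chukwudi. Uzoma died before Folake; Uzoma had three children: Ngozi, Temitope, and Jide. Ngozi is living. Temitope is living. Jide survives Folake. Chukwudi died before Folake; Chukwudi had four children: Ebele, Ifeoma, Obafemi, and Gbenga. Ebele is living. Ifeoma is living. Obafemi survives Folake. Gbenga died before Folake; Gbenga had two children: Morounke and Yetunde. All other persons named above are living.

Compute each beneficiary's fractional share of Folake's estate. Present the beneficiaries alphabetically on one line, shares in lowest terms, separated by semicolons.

Segun, as surviving spouse, takes 1/2.
The remaining 1/2 passes to Folake's descendants per stirpes.
The 1/2 is divided into 3 equal shares of 1/6 among Abiodun, Uzoma, Chukwudi.
Abiodun is living and takes 1/6.
Uzoma predeceased; the 1/6 allotted to Uzoma's branch passes to Uzoma's issue by representation.
The 1/6 is divided into 3 equal shares of 1/18 among Ngozi, Temitope, Jide.
Ngozi is living and takes 1/18.
Temitope is living and takes 1/18.
Jide is living and takes 1/18.
Chukwudi predeceased; the 1/6 allotted to Chukwudi's branch passes to Chukwudi's issue by representation.
The 1/6 is divided into 4 equal shares of 1/24 among Ebele, Ifeoma, Obafemi, Gbenga.
Ebele is living and takes 1/24.
Ifeoma is living and takes 1/24.
Obafemi is living and takes 1/24.
Gbenga predeceased; the 1/24 allotted to Gbenga's branch passes to Gbenga's issue by representation.
The 1/24 is divided into 2 equal shares of 1/48 among Morounke, Yetunde.
Morounke is living and takes 1/48.
Yetunde is living and takes 1/48.

Abiodun 1/6; Ebele 1/24; Ifeoma 1/24; Jide 1/18; Morounke 1/48; Ngozi 1/18; Obafemi 1/24; Segun 1/2; Temitope 1/18; Yetunde 1/48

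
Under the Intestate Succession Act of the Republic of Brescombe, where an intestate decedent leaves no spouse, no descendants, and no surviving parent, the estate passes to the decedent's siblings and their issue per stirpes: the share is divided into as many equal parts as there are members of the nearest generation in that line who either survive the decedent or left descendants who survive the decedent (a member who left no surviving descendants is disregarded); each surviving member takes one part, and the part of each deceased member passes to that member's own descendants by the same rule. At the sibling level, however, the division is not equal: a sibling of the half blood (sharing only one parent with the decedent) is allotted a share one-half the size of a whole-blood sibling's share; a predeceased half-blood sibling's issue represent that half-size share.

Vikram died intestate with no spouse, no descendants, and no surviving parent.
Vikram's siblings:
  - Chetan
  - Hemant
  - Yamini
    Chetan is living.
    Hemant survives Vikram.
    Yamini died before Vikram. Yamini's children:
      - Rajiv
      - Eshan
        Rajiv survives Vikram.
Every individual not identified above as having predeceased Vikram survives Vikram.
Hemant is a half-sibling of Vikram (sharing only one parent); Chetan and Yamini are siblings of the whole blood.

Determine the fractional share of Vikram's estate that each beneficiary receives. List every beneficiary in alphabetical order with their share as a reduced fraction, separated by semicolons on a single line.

No spouse, descendants, or parent survives, so the estate passes to Vikram's siblings per stirpes.
Half-blood siblings count for one-half the weight of whole-blood siblings at the initial division.
Dividing 1 in proportion to weights (total weight 5/2): Chetan (weight 1) → 2/5; Hemant (weight 1/2) → 1/5; Yamini (weight 1) → 2/5.
Chetan is living and takes 2/5.
Hemant is living and takes 1/5.
Yamini predeceased; the 2/5 allotted to Yamini's branch passes to Yamini's issue by representation.
The 2/5 is divided into 2 equal shares of 1/5 among Rajiv, Eshan.
Rajiv is living and takes 1/5.
Eshan is living and takes 1/5.

Chetan 2/5; Eshan 1/5; Hemant 1/5; Rajiv 1/5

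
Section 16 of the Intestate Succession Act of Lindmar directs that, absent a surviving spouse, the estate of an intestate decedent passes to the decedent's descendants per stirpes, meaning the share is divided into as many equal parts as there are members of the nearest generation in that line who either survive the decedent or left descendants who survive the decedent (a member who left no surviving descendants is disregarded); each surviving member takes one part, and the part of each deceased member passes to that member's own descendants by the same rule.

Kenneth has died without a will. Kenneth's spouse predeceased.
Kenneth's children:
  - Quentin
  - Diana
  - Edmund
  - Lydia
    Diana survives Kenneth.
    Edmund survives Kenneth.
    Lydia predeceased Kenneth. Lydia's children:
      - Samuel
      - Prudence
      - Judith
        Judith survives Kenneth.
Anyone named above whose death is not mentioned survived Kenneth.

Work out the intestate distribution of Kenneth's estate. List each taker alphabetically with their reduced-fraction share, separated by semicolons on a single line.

There is no surviving spouse, so the entire estate passes to Kenneth's descendants per stirpes.
The estate is divided into 4 equal shares of 1/4 among Quentin, Diana, Edmund, Lydia.
Quentin is living and takes 1/4.
Diana is living and takes 1/4.
Edmund is living and takes 1/4.
Lydia predeceased; the 1/4 allotted to Lydia's branch passes to Lydia's issue by representation.
The 1/4 is divided into 3 equal shares of 1/12 among Samuel, Prudence, Judith.
Samuel is living and takes 1/12.
Prudence is living and takes 1/12.
Judith is living and takes 1/12.

Diana 1/4; Edmund 1/4; Judith 1/12; Prudence 1/12; Quentin 1/4; Samuel 1/12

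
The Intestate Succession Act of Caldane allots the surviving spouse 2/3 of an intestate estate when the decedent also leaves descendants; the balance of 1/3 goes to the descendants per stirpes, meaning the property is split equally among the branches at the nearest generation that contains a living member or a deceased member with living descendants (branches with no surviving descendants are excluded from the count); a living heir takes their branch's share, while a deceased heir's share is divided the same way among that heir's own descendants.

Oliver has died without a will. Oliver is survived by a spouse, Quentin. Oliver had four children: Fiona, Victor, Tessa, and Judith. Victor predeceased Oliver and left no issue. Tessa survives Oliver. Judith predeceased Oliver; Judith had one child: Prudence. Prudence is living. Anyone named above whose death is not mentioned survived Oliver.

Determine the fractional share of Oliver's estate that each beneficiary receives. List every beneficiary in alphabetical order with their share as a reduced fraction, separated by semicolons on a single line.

Fiona 1/9; Prudence 1/9; Quentin 2/3; Tessa 1/9

Quentin, as surviving spouse, takes 2/3.
The remaining 1/3 passes to Oliver's descendants per stirpes.
Victor left no surviving issue, so that branch lapses and is disregarded.
The 1/3 is divided into 3 equal shares of 1/9 among Fiona, Tessa, Judith.
Fiona is living and takes 1/9.
Tessa is living and takes 1/9.
Judith predeceased; the 1/9 allotted to Judith's branch passes to Judith's issue by representation.
Prudence is the sole taker at this level and receives the full 1/9.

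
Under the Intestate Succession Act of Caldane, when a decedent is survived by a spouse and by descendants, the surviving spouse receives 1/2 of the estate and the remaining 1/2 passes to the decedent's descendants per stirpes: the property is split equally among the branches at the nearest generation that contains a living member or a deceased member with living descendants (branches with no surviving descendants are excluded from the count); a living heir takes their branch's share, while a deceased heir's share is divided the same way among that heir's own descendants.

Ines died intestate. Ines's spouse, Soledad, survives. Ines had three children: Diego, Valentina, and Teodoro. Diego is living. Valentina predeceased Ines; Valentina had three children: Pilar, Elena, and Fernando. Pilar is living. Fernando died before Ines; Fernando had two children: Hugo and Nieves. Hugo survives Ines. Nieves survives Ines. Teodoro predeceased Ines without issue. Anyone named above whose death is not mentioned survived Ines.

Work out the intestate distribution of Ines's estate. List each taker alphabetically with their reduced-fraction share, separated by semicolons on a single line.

Soledad, as surviving spouse, takes 1/2.
The remaining 1/2 passes to Ines's descendants per stirpes.
Teodoro left no surviving issue, so that branch lapses and is disregarded.
The 1/2 is divided into 2 equal shares of 1/4 among Diego, Valentina.
Diego is living and takes 1/4.
Valentina predeceased; the 1/4 allotted to Valentina's branch passes to Valentina's issue by representation.
The 1/4 is divided into 3 equal shares of 1/12 among Pilar, Elena, Fernando.
Pilar is living and takes 1/12.
Elena is living and takes 1/12.
Fernando predeceased; the 1/12 allotted to Fernando's branch passes to Fernando's issue by representation.
The 1/12 is divided into 2 equal shares of 1/24 among Hugo, Nieves.
Hugo is living and takes 1/24.
Nieves is living and takes 1/24.

Diego 1/4; Elena 1/12; Hugo 1/24; Nieves 1/24; Pilar 1/12; Soledad 1/2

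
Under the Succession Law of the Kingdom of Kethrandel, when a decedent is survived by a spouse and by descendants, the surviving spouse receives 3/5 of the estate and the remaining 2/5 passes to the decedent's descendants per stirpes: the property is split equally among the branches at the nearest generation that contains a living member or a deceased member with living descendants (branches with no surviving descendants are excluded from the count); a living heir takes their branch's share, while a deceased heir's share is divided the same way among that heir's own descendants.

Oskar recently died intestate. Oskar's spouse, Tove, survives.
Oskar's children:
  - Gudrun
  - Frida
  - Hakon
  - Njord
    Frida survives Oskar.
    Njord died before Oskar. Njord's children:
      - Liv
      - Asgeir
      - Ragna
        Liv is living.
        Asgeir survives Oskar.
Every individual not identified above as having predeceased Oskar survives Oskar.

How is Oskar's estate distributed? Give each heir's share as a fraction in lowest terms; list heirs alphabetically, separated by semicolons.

Asgeir 1/30; Frida 1/10; Gudrun 1/10; Hakon 1/10; Liv 1/30; Ragna 1/30; Tove 3/5

Tove, as surviving spouse, takes 3/5.
The remaining 2/5 passes to Oskar's descendants per stirpes.
The 2/5 is divided into 4 equal shares of 1/10 among Gudrun, Frida, Hakon, Njord.
Gudrun is living and takes 1/10.
Frida is living and takes 1/10.
Hakon is living and takes 1/10.
Njord predeceased; the 1/10 allotted to Njord's branch passes to Njord's issue by representation.
The 1/10 is divided into 3 equal shares of 1/30 among Liv, Asgeir, Ragna.
Liv is living and takes 1/30.
Asgeir is living and takes 1/30.
Ragna is living and takes 1/30.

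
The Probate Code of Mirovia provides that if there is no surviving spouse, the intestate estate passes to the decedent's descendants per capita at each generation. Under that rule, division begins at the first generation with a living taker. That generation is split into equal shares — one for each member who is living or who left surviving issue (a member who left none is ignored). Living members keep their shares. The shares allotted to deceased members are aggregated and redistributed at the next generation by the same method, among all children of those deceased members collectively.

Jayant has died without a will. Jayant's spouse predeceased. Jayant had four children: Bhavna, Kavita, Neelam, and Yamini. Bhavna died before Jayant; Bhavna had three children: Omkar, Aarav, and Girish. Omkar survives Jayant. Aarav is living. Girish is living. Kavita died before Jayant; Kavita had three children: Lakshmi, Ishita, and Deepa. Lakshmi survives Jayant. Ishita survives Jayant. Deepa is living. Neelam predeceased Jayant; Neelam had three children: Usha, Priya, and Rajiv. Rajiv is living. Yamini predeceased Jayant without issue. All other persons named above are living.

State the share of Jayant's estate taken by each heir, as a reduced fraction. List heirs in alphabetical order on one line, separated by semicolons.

There is no surviving spouse, so the entire estate passes to Jayant's descendants per capita at each generation.
No one at generation 1 (Bhavna, Kavita, Neelam) is living; moving to the next generation.
At generation 2 (Omkar, Aarav, Girish, Lakshmi, Ishita, Deepa, Usha, Priya, Rajiv) there are 9 shares of (1)/9 = 1/9 each.
Living: Omkar, Aarav, Girish, Lakshmi, Ishita, Deepa, Usha, Priya, and Rajiv — each takes 1/9.

Aarav 1/9; Deepa 1/9; Girish 1/9; Ishita 1/9; Lakshmi 1/9; Omkar 1/9; Priya 1/9; Rajiv 1/9; Usha 1/9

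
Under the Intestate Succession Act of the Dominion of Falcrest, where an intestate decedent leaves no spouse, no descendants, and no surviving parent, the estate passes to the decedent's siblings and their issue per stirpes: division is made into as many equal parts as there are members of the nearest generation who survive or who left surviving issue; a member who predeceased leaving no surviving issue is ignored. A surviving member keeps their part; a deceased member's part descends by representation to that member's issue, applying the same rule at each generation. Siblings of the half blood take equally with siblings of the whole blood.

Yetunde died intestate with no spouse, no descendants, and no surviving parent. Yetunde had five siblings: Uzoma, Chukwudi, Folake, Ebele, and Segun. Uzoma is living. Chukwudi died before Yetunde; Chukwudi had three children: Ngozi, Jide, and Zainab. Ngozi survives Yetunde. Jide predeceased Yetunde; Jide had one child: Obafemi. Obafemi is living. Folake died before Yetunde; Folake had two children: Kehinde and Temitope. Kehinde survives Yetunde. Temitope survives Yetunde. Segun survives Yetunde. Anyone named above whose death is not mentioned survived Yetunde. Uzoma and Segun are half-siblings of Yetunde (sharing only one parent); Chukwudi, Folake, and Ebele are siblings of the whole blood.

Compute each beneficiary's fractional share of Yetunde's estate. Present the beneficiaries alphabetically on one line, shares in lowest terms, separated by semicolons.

Ebele 1/5; Kehinde 1/10; Ngozi 1/15; Obafemi 1/15; Segun 1/5; Temitope 1/10; Uzoma 1/5; Zainab 1/15

No spouse, descendants, or parent survives, so the estate passes to Yetunde's siblings per stirpes.
Half-blood and whole-blood siblings take equally under the stated rule.
The estate is divided into 5 equal shares of 1/5 among Uzoma, Chukwudi, Folake, Ebele, Segun.
Uzoma is living and takes 1/5.
Chukwudi predeceased; the 1/5 allotted to Chukwudi's branch passes to Chukwudi's issue by representation.
The 1/5 is divided into 3 equal shares of 1/15 among Ngozi, Jide, Zainab.
Ngozi is living and takes 1/15.
Jide predeceased; the 1/15 allotted to Jide's branch passes to Jide's issue by representation.
Obafemi is the sole taker at this level and receives the full 1/15.
Zainab is living and takes 1/15.
Folake predeceased; the 1/5 allotted to Folake's branch passes to Folake's issue by representation.
The 1/5 is divided into 2 equal shares of 1/10 among Kehinde, Temitope.
Kehinde is living and takes 1/10.
Temitope is living and takes 1/10.
Ebele is living and takes 1/5.
Segun is living and takes 1/5.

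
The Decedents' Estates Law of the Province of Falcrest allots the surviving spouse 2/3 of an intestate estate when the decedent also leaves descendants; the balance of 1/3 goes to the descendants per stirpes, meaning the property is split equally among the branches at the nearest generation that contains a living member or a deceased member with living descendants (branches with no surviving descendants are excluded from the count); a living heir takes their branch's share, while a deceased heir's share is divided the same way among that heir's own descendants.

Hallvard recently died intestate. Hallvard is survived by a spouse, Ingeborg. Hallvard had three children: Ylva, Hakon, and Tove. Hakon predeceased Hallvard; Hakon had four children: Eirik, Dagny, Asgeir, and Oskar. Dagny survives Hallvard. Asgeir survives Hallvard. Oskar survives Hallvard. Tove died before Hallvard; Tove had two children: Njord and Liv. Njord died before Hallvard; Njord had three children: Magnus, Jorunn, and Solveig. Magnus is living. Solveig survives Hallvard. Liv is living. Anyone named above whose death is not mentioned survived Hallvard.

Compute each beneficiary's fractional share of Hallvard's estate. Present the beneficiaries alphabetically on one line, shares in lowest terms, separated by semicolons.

Ingeborg, as surviving spouse, takes 2/3.
The remaining 1/3 passes to Hallvard's descendants per stirpes.
The 1/3 is divided into 3 equal shares of 1/9 among Ylva, Hakon, Tove.
Ylva is living and takes 1/9.
Hakon predeceased; the 1/9 allotted to Hakon's branch passes to Hakon's issue by representation.
The 1/9 is divided into 4 equal shares of 1/36 among Eirik, Dagny, Asgeir, Oskar.
Eirik is living and takes 1/36.
Dagny is living and takes 1/36.
Asgeir is living and takes 1/36.
Oskar is living and takes 1/36.
Tove predeceased; the 1/9 allotted to Tove's branch passes to Tove's issue by representation.
The 1/9 is divided into 2 equal shares of 1/18 among Njord, Liv.
Njord predeceased; the 1/18 allotted to Njord's branch passes to Njord's issue by representation.
The 1/18 is divided into 3 equal shares of 1/54 among Magnus, Jorunn, Solveig.
Magnus is living and takes 1/54.
Jorunn is living and takes 1/54.
Solveig is living and takes 1/54.
Liv is living and takes 1/18.

Asgeir 1/36; Dagny 1/36; Eirik 1/36; Ingeborg 2/3; Jorunn 1/54; Liv 1/18; Magnus 1/54; Oskar 1/36; Solveig 1/54; Ylva 1/9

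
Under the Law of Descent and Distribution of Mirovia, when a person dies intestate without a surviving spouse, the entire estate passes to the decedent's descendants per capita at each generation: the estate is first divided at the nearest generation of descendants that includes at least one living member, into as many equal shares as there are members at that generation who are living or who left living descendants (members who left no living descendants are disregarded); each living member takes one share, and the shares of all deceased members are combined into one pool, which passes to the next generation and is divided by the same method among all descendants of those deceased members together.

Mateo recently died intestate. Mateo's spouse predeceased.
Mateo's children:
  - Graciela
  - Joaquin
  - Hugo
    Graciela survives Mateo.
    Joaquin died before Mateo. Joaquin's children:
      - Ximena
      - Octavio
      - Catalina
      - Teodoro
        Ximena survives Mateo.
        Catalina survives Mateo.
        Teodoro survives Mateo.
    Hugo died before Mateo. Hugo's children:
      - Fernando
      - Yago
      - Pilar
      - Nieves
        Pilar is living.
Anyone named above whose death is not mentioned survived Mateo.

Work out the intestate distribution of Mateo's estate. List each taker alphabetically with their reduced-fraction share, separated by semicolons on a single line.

There is no surviving spouse, so the entire estate passes to Mateo's descendants per capita at each generation.
At generation 1 (Graciela, Joaquin, Hugo) there are 3 shares of (1)/3 = 1/3 each.
Living: Graciela — each takes 1/3.
Deceased: Joaquin and Hugo. Their combined 2/3 is pooled and carried to generation 2.
At generation 2 (Ximena, Octavio, Catalina, Teodoro, Fernando, Yago, Pilar, Nieves) there are 8 shares of (2/3)/8 = 1/12 each.
Living: Ximena, Octavio, Catalina, Teodoro, Fernando, Yago, Pilar, and Nieves — each takes 1/12.

Catalina 1/12; Fernando 1/12; Graciela 1/3; Nieves 1/12; Octavio 1/12; Pilar 1/12; Teodoro 1/12; Ximena 1/12; Yago 1/12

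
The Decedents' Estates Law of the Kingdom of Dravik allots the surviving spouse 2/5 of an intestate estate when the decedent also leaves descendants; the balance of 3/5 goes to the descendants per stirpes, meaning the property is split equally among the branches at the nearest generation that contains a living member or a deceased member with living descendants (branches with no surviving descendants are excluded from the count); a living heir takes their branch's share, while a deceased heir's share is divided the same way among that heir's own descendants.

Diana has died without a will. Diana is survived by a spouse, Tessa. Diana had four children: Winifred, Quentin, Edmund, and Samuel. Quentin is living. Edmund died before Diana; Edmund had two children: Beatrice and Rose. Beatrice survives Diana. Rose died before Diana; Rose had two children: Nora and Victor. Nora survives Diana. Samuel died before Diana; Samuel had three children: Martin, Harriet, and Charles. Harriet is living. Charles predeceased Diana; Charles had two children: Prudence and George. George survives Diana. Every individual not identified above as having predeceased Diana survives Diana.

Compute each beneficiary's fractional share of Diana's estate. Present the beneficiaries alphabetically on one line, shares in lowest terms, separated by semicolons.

Beatrice 3/40; George 1/40; Harriet 1/20; Martin 1/20; Nora 3/80; Prudence 1/40; Quentin 3/20; Tessa 2/5; Victor 3/80; Winifred 3/20

Tessa, as surviving spouse, takes 2/5.
The remaining 3/5 passes to Diana's descendants per stirpes.
The 3/5 is divided into 4 equal shares of 3/20 among Winifred, Quentin, Edmund, Samuel.
Winifred is living and takes 3/20.
Quentin is living and takes 3/20.
Edmund predeceased; the 3/20 allotted to Edmund's branch passes to Edmund's issue by representation.
The 3/20 is divided into 2 equal shares of 3/40 among Beatrice, Rose.
Beatrice is living and takes 3/40.
Rose predeceased; the 3/40 allotted to Rose's branch passes to Rose's issue by representation.
The 3/40 is divided into 2 equal shares of 3/80 among Nora, Victor.
Nora is living and takes 3/80.
Victor is living and takes 3/80.
Samuel predeceased; the 3/20 allotted to Samuel's branch passes to Samuel's issue by representation.
The 3/20 is divided into 3 equal shares of 1/20 among Martin, Harriet, Charles.
Martin is living and takes 1/20.
Harriet is living and takes 1/20.
Charles predeceased; the 1/20 allotted to Charles's branch passes to Charles's issue by representation.
The 1/20 is divided into 2 equal shares of 1/40 among Prudence, George.
Prudence is living and takes 1/40.
George is living and takes 1/40.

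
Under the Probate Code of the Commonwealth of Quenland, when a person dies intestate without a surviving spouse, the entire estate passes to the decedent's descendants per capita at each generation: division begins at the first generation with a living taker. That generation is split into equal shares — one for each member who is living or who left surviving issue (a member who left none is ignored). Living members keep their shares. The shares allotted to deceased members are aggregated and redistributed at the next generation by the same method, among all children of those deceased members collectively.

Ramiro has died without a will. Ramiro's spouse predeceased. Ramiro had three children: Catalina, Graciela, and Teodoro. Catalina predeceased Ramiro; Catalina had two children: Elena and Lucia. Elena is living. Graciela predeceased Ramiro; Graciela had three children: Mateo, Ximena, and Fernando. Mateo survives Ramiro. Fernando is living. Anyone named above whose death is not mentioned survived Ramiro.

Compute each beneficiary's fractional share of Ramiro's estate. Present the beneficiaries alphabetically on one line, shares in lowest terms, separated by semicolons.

There is no surviving spouse, so the entire estate passes to Ramiro's descendants per capita at each generation.
At generation 1 (Catalina, Graciela, Teodoro) there are 3 shares of (1)/3 = 1/3 each.
Living: Teodoro — each takes 1/3.
Deceased: Catalina and Graciela. Their combined 2/3 is pooled and carried to generation 2.
At generation 2 (Elena, Lucia, Mateo, Ximena, Fernando) there are 5 shares of (2/3)/5 = 2/15 each.
Living: Elena, Lucia, Mateo, Ximena, and Fernando — each takes 2/15.

Elena 2/15; Fernando 2/15; Lucia 2/15; Mateo 2/15; Teodoro 1/3; Ximena 2/15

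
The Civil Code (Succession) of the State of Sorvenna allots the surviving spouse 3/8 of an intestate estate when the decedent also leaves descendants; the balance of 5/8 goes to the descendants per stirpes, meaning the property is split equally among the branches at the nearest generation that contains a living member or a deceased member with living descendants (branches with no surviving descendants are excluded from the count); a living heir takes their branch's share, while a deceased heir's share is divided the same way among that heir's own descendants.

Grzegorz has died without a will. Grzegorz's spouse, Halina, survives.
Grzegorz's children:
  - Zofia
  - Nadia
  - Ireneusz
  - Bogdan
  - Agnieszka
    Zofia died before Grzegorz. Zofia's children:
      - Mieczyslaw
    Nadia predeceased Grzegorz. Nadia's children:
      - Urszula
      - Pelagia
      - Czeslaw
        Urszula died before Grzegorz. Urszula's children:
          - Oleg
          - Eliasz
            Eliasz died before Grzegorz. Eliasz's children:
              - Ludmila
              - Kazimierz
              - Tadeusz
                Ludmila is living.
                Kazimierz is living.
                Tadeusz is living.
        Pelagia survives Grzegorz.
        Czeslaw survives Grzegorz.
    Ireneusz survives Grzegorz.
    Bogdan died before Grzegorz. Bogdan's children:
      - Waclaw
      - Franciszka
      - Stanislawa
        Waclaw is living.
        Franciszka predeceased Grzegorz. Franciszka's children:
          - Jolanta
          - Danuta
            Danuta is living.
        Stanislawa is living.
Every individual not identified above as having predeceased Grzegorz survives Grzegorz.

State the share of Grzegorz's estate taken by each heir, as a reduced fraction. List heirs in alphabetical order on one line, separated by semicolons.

Agnieszka 1/8; Czeslaw 1/24; Danuta 1/48; Halina 3/8; Ireneusz 1/8; Jolanta 1/48; Kazimierz 1/144; Ludmila 1/144; Mieczyslaw 1/8; Oleg 1/48; Pelagia 1/24; Stanislawa 1/24; Tadeusz 1/144; Waclaw 1/24

Halina, as surviving spouse, takes 3/8.
The remaining 5/8 passes to Grzegorz's descendants per stirpes.
The 5/8 is divided into 5 equal shares of 1/8 among Zofia, Nadia, Ireneusz, Bogdan, Agnieszka.
Zofia predeceased; the 1/8 allotted to Zofia's branch passes to Zofia's issue by representation.
Mieczyslaw is the sole taker at this level and receives the full 1/8.
Nadia predeceased; the 1/8 allotted to Nadia's branch passes to Nadia's issue by representation.
The 1/8 is divided into 3 equal shares of 1/24 among Urszula, Pelagia, Czeslaw.
Urszula predeceased; the 1/24 allotted to Urszula's branch passes to Urszula's issue by representation.
The 1/24 is divided into 2 equal shares of 1/48 among Oleg, Eliasz.
Oleg is living and takes 1/48.
Eliasz predeceased; the 1/48 allotted to Eliasz's branch passes to Eliasz's issue by representation.
The 1/48 is divided into 3 equal shares of 1/144 among Ludmila, Kazimierz, Tadeusz.
Ludmila is living and takes 1/144.
Kazimierz is living and takes 1/144.
Tadeusz is living and takes 1/144.
Pelagia is living and takes 1/24.
Czeslaw is living and takes 1/24.
Ireneusz is living and takes 1/8.
Bogdan predeceased; the 1/8 allotted to Bogdan's branch passes to Bogdan's issue by representation.
The 1/8 is divided into 3 equal shares of 1/24 among Waclaw, Franciszka, Stanislawa.
Waclaw is living and takes 1/24.
Franciszka predeceased; the 1/24 allotted to Franciszka's branch passes to Franciszka's issue by representation.
The 1/24 is divided into 2 equal shares of 1/48 among Jolanta, Danuta.
Jolanta is living and takes 1/48.
Danuta is living and takes 1/48.
Stanislawa is living and takes 1/24.
Agnieszka is living and takes 1/8.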